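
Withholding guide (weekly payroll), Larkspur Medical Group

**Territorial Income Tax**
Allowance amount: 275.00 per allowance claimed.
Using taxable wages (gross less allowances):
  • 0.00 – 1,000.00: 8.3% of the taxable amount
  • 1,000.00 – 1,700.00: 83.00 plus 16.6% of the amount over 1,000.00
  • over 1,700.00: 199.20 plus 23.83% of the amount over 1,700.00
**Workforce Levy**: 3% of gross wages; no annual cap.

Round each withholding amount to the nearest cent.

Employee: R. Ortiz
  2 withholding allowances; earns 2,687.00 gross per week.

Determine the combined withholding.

383.95

Territorial Income Tax: taxable = 2,687.00 − 2×275.00 = 2,137.00
  199.20 + 23.83% × (2,137.00 − 1,700.00) = 199.20 + 23.83% × 437.00 = 303.34
Workforce Levy: 3% × 2,687.00 = 80.61
Total: 303.34 + 80.61 = 383.95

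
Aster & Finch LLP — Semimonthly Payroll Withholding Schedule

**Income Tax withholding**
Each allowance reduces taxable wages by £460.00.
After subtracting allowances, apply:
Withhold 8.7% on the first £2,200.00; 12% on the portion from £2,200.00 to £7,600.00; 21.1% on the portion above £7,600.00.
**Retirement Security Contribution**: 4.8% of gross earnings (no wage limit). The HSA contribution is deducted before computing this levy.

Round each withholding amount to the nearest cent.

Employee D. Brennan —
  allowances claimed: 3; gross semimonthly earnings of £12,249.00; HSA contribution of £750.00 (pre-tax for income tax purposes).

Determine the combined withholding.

Income Tax: taxable = £12,249.00 − £750.00 − 3×£460.00 = £10,119.00
  £839.40 + 21.1% × (£10,119.00 − £7,600.00) = £839.40 + 21.1% × £2,519.00 = £1,370.91
Retirement Security Contribution: 4.8% × £11,499.00 = £551.95
Total: £1,370.91 + £551.95 = £1,922.86

£1,922.86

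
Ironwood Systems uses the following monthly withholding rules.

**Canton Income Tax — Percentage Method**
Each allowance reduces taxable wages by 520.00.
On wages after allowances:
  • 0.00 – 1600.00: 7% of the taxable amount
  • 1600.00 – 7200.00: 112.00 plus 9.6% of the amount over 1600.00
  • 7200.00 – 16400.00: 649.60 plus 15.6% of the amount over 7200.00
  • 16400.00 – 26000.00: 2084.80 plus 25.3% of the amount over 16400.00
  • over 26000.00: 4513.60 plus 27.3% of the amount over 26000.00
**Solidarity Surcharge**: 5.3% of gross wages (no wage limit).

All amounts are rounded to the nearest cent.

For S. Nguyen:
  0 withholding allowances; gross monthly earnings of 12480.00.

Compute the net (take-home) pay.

10345.28

Canton Income Tax: taxable = 12480.00
  649.60 + 15.6% × (12480.00 − 7200.00) = 649.60 + 15.6% × 5280.00 = 1473.28
Solidarity Surcharge: 5.3% × 12480.00 = 661.44
Total withheld: 1473.28 + 661.44 = 2134.72
Net pay: 12480.00 − 2134.72 = 10345.28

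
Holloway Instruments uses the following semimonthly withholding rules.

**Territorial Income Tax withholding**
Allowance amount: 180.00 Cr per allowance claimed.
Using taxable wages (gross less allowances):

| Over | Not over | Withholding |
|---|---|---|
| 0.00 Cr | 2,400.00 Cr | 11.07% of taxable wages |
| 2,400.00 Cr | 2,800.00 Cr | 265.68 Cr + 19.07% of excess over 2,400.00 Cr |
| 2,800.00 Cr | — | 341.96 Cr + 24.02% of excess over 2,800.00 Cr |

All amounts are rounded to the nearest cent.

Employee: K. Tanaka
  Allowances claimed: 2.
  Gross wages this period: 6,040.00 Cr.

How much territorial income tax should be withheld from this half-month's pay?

Territorial Income Tax: taxable = 6,040.00 Cr − 2×180.00 Cr = 5,680.00 Cr
  341.96 Cr + 24.02% × (5,680.00 Cr − 2,800.00 Cr) = 341.96 Cr + 24.02% × 2,880.00 Cr = 1,033.74 Cr

1,033.74 Cr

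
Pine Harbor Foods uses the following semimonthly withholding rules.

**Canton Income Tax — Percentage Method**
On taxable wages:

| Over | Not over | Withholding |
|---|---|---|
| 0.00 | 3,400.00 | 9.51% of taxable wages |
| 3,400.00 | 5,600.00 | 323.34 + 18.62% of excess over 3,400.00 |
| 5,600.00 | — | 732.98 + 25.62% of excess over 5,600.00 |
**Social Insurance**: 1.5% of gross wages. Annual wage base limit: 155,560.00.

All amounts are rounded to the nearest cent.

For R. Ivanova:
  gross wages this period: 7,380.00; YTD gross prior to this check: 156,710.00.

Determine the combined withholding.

1,189.02

Canton Income Tax: taxable = 7,380.00
  732.98 + 25.62% × (7,380.00 − 5,600.00) = 732.98 + 25.62% × 1,780.00 = 1,189.02
Social Insurance: YTD 156,710.00 ≥ cap 155,560.00 → 0.00
Total: 1,189.02 + 0.00 = 1,189.02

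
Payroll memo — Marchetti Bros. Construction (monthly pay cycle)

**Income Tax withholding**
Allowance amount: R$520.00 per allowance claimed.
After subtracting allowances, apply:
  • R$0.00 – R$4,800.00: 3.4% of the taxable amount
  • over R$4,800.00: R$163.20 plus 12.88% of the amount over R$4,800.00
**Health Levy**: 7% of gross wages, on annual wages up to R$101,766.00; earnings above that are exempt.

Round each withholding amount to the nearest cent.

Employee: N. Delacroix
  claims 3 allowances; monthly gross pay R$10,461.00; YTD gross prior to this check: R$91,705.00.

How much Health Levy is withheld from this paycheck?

R$704.27

Health Levy: cap R$101,766.00 − YTD R$91,705.00 = R$10,061.00 subject; 7% × R$10,061.00 = R$704.27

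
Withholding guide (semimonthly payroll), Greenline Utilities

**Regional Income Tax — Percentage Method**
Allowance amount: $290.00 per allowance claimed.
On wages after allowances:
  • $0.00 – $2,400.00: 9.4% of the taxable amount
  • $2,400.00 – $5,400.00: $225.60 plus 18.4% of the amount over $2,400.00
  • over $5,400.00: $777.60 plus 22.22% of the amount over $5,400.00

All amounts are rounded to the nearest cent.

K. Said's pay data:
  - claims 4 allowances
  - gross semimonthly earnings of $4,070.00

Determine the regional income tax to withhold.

$319.44

Regional Income Tax: taxable = $4,070.00 − 4×$290.00 = $2,910.00
  $225.60 + 18.4% × ($2,910.00 − $2,400.00) = $225.60 + 18.4% × $510.00 = $319.44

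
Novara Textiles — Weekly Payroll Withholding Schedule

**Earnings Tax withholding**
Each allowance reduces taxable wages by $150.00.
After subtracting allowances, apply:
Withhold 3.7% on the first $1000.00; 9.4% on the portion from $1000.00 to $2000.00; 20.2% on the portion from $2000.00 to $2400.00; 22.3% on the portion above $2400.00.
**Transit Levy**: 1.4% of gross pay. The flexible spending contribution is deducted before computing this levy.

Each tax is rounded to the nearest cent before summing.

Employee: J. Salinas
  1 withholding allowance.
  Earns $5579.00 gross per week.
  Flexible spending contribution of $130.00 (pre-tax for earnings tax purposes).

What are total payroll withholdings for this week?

$934.57

Earnings Tax: taxable = $5579.00 − $130.00 − 1×$150.00 = $5299.00
  $211.80 + 22.3% × ($5299.00 − $2400.00) = $211.80 + 22.3% × $2899.00 = $858.28
Transit Levy: 1.4% × $5449.00 = $76.29
Total: $858.28 + $76.29 = $934.57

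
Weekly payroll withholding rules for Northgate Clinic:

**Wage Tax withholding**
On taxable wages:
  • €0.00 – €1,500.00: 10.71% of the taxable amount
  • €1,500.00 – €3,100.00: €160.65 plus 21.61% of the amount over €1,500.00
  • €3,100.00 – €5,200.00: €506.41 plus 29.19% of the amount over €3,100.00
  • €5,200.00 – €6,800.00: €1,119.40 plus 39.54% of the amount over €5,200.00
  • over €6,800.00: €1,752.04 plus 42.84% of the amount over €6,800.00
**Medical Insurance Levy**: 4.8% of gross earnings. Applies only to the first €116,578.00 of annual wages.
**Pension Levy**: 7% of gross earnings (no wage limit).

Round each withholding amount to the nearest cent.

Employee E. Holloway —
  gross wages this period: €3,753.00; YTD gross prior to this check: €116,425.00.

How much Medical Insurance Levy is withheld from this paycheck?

Medical Insurance Levy: cap €116,578.00 − YTD €116,425.00 = €153.00 subject; 4.8% × €153.00 = €7.34

€7.34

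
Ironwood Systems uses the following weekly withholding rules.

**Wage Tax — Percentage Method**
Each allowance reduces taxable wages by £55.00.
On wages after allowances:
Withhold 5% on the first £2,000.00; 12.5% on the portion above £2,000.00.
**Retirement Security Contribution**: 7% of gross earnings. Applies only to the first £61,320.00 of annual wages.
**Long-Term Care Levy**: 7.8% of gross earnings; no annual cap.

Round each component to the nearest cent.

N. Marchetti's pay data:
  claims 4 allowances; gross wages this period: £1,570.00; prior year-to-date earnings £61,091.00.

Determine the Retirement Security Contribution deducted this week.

£16.03

Retirement Security Contribution: cap £61,320.00 − YTD £61,091.00 = £229.00 subject; 7% × £229.00 = £16.03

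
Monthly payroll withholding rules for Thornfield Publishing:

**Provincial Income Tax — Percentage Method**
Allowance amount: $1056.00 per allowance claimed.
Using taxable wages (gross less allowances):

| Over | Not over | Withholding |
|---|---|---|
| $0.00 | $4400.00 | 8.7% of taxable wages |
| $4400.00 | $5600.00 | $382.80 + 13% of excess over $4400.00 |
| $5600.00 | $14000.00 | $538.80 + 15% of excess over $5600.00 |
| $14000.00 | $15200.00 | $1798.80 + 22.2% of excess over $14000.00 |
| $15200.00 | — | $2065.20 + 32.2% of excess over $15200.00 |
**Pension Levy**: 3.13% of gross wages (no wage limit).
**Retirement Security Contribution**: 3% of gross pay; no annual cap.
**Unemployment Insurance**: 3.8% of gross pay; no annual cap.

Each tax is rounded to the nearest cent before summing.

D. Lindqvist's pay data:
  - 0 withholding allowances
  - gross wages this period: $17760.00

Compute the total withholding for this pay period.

Provincial Income Tax: taxable = $17760.00
  $2065.20 + 32.2% × ($17760.00 − $15200.00) = $2065.20 + 32.2% × $2560.00 = $2889.52
Pension Levy: 3.13% × $17760.00 = $555.89
Retirement Security Contribution: 3% × $17760.00 = $532.80
Unemployment Insurance: 3.8% × $17760.00 = $674.88
Total: $2889.52 + $555.89 + $532.80 + $674.88 = $4653.09

$4653.09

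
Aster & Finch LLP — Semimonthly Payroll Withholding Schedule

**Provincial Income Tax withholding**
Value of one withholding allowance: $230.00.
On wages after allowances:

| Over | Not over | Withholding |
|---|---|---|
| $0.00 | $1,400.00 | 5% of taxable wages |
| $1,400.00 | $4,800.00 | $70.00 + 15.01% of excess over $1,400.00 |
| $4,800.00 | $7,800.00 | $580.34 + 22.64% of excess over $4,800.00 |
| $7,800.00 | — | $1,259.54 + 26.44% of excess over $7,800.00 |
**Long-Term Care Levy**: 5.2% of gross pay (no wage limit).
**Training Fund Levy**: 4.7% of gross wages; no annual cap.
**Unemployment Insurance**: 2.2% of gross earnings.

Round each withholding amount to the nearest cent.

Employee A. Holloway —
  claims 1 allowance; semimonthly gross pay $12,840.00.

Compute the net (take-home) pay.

$8,755.06

Provincial Income Tax: taxable = $12,840.00 − 1×$230.00 = $12,610.00
  $1,259.54 + 26.44% × ($12,610.00 − $7,800.00) = $1,259.54 + 26.44% × $4,810.00 = $2,531.30
Long-Term Care Levy: 5.2% × $12,840.00 = $667.68
Training Fund Levy: 4.7% × $12,840.00 = $603.48
Unemployment Insurance: 2.2% × $12,840.00 = $282.48
Total withheld: $2,531.30 + $667.68 + $603.48 + $282.48 = $4,084.94
Net pay: $12,840.00 − $4,084.94 = $8,755.06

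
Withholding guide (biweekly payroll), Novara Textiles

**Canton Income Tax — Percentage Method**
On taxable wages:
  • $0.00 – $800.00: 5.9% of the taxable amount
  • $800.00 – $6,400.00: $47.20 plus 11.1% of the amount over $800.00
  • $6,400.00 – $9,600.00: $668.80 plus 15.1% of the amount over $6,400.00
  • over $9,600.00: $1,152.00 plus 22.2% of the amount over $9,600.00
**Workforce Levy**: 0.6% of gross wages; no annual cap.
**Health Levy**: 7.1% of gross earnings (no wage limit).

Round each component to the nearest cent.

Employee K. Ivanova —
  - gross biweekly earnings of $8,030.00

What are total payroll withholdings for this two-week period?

$1,533.24

Canton Income Tax: taxable = $8,030.00
  $668.80 + 15.1% × ($8,030.00 − $6,400.00) = $668.80 + 15.1% × $1,630.00 = $914.93
Workforce Levy: 0.6% × $8,030.00 = $48.18
Health Levy: 7.1% × $8,030.00 = $570.13
Total: $914.93 + $48.18 + $570.13 = $1,533.24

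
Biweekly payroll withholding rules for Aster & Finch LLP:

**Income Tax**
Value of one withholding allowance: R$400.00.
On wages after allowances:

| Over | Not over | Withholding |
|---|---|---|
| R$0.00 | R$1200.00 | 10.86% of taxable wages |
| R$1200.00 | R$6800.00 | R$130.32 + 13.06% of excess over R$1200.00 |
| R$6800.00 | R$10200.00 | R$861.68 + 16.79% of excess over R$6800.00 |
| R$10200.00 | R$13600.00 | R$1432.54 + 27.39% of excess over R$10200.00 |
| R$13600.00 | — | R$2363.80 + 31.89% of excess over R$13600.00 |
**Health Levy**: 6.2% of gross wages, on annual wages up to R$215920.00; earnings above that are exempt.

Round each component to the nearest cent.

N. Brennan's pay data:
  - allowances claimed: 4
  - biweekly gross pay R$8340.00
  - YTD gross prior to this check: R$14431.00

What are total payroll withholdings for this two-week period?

Income Tax: taxable = R$8340.00 − 4×R$400.00 = R$6740.00
  R$130.32 + 13.06% × (R$6740.00 − R$1200.00) = R$130.32 + 13.06% × R$5540.00 = R$853.84
Health Levy: 6.2% × R$8340.00 = R$517.08
Total: R$853.84 + R$517.08 = R$1370.92

R$1370.92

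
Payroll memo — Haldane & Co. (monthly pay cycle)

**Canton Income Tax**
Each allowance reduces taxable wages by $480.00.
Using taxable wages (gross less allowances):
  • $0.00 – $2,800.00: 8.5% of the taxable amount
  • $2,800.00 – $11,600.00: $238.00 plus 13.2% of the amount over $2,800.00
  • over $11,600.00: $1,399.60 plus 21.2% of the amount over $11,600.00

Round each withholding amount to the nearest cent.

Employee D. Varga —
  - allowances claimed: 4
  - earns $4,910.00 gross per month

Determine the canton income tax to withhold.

$263.08

Canton Income Tax: taxable = $4,910.00 − 4×$480.00 = $2,990.00
  $238.00 + 13.2% × ($2,990.00 − $2,800.00) = $238.00 + 13.2% × $190.00 = $263.08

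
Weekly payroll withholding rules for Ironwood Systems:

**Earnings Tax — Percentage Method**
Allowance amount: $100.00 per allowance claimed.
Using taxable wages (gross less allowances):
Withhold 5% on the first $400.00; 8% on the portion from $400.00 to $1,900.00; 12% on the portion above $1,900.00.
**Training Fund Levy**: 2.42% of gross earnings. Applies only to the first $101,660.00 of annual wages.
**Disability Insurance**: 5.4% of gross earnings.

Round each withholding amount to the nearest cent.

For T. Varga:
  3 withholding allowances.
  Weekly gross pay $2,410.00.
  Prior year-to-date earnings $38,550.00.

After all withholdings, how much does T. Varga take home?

Earnings Tax: taxable = $2,410.00 − 3×$100.00 = $2,110.00
  $140.00 + 12% × ($2,110.00 − $1,900.00) = $140.00 + 12% × $210.00 = $165.20
Training Fund Levy: 2.42% × $2,410.00 = $58.32
Disability Insurance: 5.4% × $2,410.00 = $130.14
Total withheld: $165.20 + $58.32 + $130.14 = $353.66
Net pay: $2,410.00 − $353.66 = $2,056.34

$2,056.34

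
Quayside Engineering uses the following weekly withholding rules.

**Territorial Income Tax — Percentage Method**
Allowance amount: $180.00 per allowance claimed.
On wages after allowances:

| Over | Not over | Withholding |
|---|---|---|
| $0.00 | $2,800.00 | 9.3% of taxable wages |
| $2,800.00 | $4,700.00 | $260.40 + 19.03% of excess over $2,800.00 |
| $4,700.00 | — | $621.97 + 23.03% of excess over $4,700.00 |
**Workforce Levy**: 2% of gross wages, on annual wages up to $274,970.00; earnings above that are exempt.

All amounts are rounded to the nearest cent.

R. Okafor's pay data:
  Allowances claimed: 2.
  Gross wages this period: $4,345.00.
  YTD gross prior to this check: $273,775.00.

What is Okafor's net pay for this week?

Territorial Income Tax: taxable = $4,345.00 − 2×$180.00 = $3,985.00
  $260.40 + 19.03% × ($3,985.00 − $2,800.00) = $260.40 + 19.03% × $1,185.00 = $485.91
Workforce Levy: cap $274,970.00 − YTD $273,775.00 = $1,195.00 subject; 2% × $1,195.00 = $23.90
Total withheld: $485.91 + $23.90 = $509.81
Net pay: $4,345.00 − $509.81 = $3,835.19

$3,835.19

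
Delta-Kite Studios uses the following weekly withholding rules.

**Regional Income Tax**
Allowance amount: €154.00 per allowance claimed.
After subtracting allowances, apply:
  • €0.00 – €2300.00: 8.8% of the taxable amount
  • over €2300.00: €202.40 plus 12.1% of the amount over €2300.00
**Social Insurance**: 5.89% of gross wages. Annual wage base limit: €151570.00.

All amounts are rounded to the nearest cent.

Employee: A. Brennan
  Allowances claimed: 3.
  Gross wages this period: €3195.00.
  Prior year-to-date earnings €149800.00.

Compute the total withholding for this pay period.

€359.04

Regional Income Tax: taxable = €3195.00 − 3×€154.00 = €2733.00
  €202.40 + 12.1% × (€2733.00 − €2300.00) = €202.40 + 12.1% × €433.00 = €254.79
Social Insurance: cap €151570.00 − YTD €149800.00 = €1770.00 subject; 5.89% × €1770.00 = €104.25
Total: €254.79 + €104.25 = €359.04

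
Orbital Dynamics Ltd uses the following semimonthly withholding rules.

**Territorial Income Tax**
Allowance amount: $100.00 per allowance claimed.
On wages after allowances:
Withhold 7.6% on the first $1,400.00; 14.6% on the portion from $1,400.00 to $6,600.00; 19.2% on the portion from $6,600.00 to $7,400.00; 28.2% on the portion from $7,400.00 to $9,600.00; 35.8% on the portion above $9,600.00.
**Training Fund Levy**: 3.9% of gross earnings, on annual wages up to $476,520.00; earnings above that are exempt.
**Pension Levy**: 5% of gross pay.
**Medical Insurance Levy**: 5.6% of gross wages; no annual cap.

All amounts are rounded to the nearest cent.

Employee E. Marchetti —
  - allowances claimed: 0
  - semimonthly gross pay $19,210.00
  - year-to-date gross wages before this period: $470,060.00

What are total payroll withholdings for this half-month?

$7,368.18

Territorial Income Tax: taxable = $19,210.00
  $1,639.60 + 35.8% × ($19,210.00 − $9,600.00) = $1,639.60 + 35.8% × $9,610.00 = $5,079.98
Training Fund Levy: cap $476,520.00 − YTD $470,060.00 = $6,460.00 subject; 3.9% × $6,460.00 = $251.94
Pension Levy: 5% × $19,210.00 = $960.50
Medical Insurance Levy: 5.6% × $19,210.00 = $1,075.76
Total: $5,079.98 + $251.94 + $960.50 + $1,075.76 = $7,368.18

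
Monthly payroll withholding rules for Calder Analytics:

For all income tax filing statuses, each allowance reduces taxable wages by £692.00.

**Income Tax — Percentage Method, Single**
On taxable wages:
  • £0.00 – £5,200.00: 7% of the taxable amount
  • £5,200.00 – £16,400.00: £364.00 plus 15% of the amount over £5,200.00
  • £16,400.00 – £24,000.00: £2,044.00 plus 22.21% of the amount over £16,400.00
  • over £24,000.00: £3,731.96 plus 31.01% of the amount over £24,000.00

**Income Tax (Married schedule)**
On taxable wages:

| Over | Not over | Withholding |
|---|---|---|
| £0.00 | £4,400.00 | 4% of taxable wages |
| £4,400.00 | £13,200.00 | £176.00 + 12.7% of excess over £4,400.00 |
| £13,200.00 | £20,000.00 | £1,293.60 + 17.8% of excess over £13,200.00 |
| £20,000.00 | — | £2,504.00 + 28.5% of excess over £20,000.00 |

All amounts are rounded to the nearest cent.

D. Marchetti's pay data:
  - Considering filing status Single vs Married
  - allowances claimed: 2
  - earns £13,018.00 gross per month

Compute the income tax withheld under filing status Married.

Income Tax (Married): taxable = £13,018.00 − 2×£692.00 = £11,634.00
  £176.00 + 12.7% × (£11,634.00 − £4,400.00) = £176.00 + 12.7% × £7,234.00 = £1,094.72

£1,094.72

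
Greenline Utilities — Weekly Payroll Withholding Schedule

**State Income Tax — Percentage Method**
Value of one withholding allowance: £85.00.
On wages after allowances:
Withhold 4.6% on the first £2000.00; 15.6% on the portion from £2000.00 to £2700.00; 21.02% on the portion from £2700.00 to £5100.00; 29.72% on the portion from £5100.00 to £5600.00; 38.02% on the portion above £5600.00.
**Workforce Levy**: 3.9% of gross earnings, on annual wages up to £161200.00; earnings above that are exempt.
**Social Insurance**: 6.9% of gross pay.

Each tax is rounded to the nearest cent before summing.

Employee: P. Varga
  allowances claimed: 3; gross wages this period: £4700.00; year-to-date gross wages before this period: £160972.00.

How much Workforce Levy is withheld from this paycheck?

£8.89

Workforce Levy: cap £161200.00 − YTD £160972.00 = £228.00 subject; 3.9% × £228.00 = £8.89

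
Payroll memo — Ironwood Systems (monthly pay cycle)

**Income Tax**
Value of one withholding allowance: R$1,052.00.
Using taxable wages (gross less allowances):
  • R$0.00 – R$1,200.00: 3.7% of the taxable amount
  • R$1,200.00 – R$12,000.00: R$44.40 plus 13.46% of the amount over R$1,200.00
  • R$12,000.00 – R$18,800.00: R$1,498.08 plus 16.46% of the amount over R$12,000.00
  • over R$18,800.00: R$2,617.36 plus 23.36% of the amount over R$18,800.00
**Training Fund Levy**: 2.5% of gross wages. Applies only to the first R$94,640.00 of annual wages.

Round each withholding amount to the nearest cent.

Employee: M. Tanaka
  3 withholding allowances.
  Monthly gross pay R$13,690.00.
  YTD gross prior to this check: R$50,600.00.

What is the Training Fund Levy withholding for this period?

R$342.25

Training Fund Levy: 2.5% × R$13,690.00 = R$342.25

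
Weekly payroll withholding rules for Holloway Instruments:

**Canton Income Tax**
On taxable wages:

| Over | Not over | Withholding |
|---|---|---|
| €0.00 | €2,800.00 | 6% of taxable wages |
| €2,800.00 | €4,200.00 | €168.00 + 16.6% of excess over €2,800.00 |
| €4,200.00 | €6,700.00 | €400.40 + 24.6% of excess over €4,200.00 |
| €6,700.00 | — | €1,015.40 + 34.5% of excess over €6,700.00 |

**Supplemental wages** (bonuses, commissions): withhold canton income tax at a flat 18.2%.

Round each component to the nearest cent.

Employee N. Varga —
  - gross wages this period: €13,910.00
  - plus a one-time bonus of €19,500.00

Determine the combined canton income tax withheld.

Canton Income Tax: taxable = €13,910.00
  €1,015.40 + 34.5% × (€13,910.00 − €6,700.00) = €1,015.40 + 34.5% × €7,210.00 = €3,502.85
Supplemental (18.2% flat on bonus): 18.2% × €19,500.00 = €3,549.00
Total canton income tax: €3,502.85 + €3,549.00 = €7,051.85

€7,051.85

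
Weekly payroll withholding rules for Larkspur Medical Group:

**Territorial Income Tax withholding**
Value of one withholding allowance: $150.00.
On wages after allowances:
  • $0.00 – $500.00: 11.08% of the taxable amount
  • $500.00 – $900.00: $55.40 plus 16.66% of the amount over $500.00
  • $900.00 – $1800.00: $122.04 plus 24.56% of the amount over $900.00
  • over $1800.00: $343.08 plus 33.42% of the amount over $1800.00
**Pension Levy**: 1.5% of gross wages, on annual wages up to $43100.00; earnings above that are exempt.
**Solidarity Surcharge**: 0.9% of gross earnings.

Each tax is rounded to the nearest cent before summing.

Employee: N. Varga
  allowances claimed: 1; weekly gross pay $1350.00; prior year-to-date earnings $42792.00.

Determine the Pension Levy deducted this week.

$4.62

Pension Levy: cap $43100.00 − YTD $42792.00 = $308.00 subject; 1.5% × $308.00 = $4.62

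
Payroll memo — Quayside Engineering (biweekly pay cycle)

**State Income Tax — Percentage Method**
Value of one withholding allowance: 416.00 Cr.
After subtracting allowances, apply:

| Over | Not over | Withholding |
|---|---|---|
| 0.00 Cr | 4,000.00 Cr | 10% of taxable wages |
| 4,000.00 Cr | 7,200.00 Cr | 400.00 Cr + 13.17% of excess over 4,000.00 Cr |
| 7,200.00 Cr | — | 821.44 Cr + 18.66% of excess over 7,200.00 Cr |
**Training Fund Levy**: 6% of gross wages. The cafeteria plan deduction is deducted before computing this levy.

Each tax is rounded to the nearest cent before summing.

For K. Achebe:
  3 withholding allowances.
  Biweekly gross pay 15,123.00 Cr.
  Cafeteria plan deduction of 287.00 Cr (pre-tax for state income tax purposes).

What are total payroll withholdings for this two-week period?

State Income Tax: taxable = 15,123.00 Cr − 287.00 Cr − 3×416.00 Cr = 13,588.00 Cr
  821.44 Cr + 18.66% × (13,588.00 Cr − 7,200.00 Cr) = 821.44 Cr + 18.66% × 6,388.00 Cr = 2,013.44 Cr
Training Fund Levy: 6% × 14,836.00 Cr = 890.16 Cr
Total: 2,013.44 Cr + 890.16 Cr = 2,903.60 Cr

2,903.60 Cr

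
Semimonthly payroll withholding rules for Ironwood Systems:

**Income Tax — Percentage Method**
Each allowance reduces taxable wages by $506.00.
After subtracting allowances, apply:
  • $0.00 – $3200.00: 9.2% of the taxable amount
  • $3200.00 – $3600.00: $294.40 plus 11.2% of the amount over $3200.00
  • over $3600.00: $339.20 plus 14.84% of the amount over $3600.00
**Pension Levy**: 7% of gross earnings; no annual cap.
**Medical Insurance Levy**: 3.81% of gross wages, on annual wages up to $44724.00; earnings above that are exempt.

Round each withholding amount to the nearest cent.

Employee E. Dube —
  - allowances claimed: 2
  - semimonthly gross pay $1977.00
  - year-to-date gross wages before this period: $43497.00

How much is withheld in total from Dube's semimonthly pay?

Income Tax: taxable = $1977.00 − 2×$506.00 = $965.00
  9.2% × $965.00 = $88.78
Pension Levy: 7% × $1977.00 = $138.39
Medical Insurance Levy: cap $44724.00 − YTD $43497.00 = $1227.00 subject; 3.81% × $1227.00 = $46.75
Total: $88.78 + $138.39 + $46.75 = $273.92

$273.92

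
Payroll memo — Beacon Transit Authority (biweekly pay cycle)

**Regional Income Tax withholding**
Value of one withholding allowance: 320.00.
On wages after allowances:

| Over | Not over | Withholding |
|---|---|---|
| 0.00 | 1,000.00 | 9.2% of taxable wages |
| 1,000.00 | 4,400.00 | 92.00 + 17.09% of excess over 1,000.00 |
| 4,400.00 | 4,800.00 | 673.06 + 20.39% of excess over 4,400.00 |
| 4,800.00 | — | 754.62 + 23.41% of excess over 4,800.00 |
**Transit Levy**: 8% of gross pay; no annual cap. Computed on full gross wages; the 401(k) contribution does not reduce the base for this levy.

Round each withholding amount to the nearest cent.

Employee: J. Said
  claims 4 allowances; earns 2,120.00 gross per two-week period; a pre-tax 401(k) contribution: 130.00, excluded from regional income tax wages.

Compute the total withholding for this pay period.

234.92

Regional Income Tax: taxable = 2,120.00 − 130.00 − 4×320.00 = 710.00
  9.2% × 710.00 = 65.32
Transit Levy: 8% × 2,120.00 = 169.60
Total: 65.32 + 169.60 = 234.92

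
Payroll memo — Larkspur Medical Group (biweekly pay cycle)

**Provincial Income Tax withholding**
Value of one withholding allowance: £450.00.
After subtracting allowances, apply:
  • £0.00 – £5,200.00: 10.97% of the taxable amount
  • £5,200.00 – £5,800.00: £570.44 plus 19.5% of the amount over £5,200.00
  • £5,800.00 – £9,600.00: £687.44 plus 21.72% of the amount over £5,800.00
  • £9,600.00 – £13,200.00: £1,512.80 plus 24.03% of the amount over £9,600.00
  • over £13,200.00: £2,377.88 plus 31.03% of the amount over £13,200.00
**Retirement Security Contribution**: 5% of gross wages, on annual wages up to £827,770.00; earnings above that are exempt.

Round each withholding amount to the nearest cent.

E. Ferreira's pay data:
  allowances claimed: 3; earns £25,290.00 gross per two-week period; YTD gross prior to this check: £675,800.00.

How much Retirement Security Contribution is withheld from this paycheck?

£1,264.50

Retirement Security Contribution: 5% × £25,290.00 = £1,264.50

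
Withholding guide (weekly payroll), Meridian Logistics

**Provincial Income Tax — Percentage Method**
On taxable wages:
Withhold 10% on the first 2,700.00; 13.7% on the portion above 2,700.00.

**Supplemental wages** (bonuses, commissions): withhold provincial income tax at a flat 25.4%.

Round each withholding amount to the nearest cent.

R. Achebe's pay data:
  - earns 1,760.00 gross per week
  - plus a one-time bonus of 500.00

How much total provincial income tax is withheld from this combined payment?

Provincial Income Tax: taxable = 1,760.00
  10% × 1,760.00 = 176.00
Supplemental (25.4% flat on bonus): 25.4% × 500.00 = 127.00
Total provincial income tax: 176.00 + 127.00 = 303.00

303.00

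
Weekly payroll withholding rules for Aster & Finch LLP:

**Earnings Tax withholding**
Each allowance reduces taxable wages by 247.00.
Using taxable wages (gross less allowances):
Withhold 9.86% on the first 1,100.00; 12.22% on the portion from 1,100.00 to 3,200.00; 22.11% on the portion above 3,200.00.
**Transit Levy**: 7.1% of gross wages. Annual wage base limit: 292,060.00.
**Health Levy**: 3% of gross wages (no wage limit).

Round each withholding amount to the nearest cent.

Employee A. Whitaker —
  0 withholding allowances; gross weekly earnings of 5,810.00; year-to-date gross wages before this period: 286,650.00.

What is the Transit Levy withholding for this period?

384.11

Transit Levy: cap 292,060.00 − YTD 286,650.00 = 5,410.00 subject; 7.1% × 5,410.00 = 384.11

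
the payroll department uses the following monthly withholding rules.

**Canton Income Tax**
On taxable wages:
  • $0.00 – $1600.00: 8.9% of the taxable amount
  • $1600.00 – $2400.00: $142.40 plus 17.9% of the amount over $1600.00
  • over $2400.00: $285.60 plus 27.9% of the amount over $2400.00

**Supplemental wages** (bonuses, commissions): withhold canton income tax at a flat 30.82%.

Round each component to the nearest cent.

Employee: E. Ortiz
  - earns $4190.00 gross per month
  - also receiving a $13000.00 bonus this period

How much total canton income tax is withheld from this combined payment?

$4791.61

Canton Income Tax: taxable = $4190.00
  $285.60 + 27.9% × ($4190.00 − $2400.00) = $285.60 + 27.9% × $1790.00 = $785.01
Supplemental (30.82% flat on bonus): 30.82% × $13000.00 = $4006.60
Total canton income tax: $785.01 + $4006.60 = $4791.61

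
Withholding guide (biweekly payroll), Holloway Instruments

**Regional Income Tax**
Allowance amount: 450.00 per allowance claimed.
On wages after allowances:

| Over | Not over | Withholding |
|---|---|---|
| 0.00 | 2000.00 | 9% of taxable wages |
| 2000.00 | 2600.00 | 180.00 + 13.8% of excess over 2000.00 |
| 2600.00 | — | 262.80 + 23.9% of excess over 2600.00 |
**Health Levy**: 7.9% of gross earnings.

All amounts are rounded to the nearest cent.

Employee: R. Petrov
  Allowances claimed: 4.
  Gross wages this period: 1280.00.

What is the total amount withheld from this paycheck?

101.12

Regional Income Tax: taxable = 1280.00 − 4×450.00 = -520.00
  Taxable ≤ 0 → 0.00
Health Levy: 7.9% × 1280.00 = 101.12
Total: 0.00 + 101.12 = 101.12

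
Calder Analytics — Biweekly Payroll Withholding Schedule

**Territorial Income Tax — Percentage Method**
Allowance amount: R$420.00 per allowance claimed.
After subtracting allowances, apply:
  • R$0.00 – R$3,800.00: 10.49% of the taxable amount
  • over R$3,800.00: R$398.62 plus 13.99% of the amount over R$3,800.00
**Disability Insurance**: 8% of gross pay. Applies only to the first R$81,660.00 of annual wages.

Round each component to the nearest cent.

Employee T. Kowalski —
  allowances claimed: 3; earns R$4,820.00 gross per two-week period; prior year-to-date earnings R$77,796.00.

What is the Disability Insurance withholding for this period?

R$309.12

Disability Insurance: cap R$81,660.00 − YTD R$77,796.00 = R$3,864.00 subject; 8% × R$3,864.00 = R$309.12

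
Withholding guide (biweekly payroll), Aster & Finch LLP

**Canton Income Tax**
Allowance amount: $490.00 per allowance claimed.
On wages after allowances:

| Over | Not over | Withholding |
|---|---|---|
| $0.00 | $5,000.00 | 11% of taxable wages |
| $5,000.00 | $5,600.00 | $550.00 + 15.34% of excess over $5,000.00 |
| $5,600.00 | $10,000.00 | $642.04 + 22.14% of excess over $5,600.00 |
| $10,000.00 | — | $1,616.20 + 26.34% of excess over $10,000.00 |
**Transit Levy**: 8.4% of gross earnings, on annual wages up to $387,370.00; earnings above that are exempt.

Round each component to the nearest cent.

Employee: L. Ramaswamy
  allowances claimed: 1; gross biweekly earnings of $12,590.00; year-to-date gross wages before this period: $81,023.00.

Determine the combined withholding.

Canton Income Tax: taxable = $12,590.00 − 1×$490.00 = $12,100.00
  $1,616.20 + 26.34% × ($12,100.00 − $10,000.00) = $1,616.20 + 26.34% × $2,100.00 = $2,169.34
Transit Levy: 8.4% × $12,590.00 = $1,057.56
Total: $2,169.34 + $1,057.56 = $3,226.90

$3,226.90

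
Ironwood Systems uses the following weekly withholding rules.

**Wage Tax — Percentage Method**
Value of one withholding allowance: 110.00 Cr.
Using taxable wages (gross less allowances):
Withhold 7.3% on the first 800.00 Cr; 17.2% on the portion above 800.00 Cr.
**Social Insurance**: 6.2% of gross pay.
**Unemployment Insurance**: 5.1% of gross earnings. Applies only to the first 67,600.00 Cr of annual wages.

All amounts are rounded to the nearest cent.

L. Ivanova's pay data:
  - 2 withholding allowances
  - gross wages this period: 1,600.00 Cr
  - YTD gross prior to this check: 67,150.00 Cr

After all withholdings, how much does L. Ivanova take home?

Wage Tax: taxable = 1,600.00 Cr − 2×110.00 Cr = 1,380.00 Cr
  58.40 Cr + 17.2% × (1,380.00 Cr − 800.00 Cr) = 58.40 Cr + 17.2% × 580.00 Cr = 158.16 Cr
Social Insurance: 6.2% × 1,600.00 Cr = 99.20 Cr
Unemployment Insurance: cap 67,600.00 Cr − YTD 67,150.00 Cr = 450.00 Cr subject; 5.1% × 450.00 Cr = 22.95 Cr
Total withheld: 158.16 Cr + 99.20 Cr + 22.95 Cr = 280.31 Cr
Net pay: 1,600.00 Cr − 280.31 Cr = 1,319.69 Cr

1,319.69 Cr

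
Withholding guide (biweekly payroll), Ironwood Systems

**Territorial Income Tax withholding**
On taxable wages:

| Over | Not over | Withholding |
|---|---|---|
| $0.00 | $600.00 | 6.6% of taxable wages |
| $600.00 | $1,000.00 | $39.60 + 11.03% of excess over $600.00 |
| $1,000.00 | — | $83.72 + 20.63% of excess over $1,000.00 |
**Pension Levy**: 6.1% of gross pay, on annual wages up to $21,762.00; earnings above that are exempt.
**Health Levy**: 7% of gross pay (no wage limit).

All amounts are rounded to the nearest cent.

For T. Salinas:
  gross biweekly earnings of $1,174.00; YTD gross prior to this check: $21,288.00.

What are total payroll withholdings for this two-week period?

Territorial Income Tax: taxable = $1,174.00
  $83.72 + 20.63% × ($1,174.00 − $1,000.00) = $83.72 + 20.63% × $174.00 = $119.62
Pension Levy: cap $21,762.00 − YTD $21,288.00 = $474.00 subject; 6.1% × $474.00 = $28.91
Health Levy: 7% × $1,174.00 = $82.18
Total: $119.62 + $28.91 + $82.18 = $230.71

$230.71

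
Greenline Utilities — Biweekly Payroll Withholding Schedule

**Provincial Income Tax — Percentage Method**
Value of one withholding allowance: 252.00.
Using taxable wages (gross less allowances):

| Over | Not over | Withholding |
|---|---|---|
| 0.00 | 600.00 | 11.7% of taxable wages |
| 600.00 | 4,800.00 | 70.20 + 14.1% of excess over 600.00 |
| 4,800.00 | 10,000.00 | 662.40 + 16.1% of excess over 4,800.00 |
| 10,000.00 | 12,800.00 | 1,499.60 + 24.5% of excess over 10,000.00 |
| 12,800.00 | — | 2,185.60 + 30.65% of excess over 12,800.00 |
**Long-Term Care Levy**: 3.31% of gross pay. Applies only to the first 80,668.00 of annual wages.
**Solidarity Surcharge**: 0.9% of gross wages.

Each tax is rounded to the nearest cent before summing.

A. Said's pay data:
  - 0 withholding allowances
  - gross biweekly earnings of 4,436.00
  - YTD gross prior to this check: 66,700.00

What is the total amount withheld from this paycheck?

797.83

Provincial Income Tax: taxable = 4,436.00
  70.20 + 14.1% × (4,436.00 − 600.00) = 70.20 + 14.1% × 3,836.00 = 611.08
Long-Term Care Levy: 3.31% × 4,436.00 = 146.83
Solidarity Surcharge: 0.9% × 4,436.00 = 39.92
Total: 611.08 + 146.83 + 39.92 = 797.83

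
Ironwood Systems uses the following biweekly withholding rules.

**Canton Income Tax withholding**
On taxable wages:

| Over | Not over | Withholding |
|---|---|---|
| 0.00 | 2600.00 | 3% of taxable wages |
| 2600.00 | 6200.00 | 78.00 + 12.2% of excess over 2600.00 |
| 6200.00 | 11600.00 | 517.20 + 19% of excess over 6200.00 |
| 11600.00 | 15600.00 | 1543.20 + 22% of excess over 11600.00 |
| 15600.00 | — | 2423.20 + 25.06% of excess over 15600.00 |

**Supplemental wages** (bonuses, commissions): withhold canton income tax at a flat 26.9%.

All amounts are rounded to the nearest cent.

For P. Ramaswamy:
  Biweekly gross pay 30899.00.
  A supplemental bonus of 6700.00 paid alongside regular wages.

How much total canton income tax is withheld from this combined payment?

8059.43

Canton Income Tax: taxable = 30899.00
  2423.20 + 25.06% × (30899.00 − 15600.00) = 2423.20 + 25.06% × 15299.00 = 6257.13
Supplemental (26.9% flat on bonus): 26.9% × 6700.00 = 1802.30
Total canton income tax: 6257.13 + 1802.30 = 8059.43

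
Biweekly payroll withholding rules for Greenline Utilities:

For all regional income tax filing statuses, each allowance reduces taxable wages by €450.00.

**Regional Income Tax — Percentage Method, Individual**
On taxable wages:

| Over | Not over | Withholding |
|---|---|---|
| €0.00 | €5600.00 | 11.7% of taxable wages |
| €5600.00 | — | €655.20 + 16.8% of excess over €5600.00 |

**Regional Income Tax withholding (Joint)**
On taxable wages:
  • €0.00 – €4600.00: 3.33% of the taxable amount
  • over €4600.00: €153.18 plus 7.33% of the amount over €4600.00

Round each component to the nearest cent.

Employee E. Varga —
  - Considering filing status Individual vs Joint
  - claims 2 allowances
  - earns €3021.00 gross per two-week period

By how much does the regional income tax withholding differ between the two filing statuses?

€177.53

Regional Income Tax (Individual): taxable = €3021.00 − 2×€450.00 = €2121.00
  11.7% × €2121.00 = €248.16
Regional Income Tax (Joint): taxable = €3021.00 − 2×€450.00 = €2121.00
  3.33% × €2121.00 = €70.63
Difference: |€248.16 − €70.63| = €177.53 (higher under Individual)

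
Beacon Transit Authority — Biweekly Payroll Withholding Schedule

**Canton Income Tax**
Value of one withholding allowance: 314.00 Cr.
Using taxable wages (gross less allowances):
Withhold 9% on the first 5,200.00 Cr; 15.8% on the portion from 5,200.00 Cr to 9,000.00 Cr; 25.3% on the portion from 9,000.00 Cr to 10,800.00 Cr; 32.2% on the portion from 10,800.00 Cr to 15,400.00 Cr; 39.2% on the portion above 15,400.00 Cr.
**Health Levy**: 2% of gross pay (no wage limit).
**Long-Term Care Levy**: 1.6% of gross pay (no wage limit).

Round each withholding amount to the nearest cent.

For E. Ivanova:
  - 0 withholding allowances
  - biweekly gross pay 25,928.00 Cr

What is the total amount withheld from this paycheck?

Canton Income Tax: taxable = 25,928.00 Cr
  3,005.00 Cr + 39.2% × (25,928.00 Cr − 15,400.00 Cr) = 3,005.00 Cr + 39.2% × 10,528.00 Cr = 7,131.98 Cr
Health Levy: 2% × 25,928.00 Cr = 518.56 Cr
Long-Term Care Levy: 1.6% × 25,928.00 Cr = 414.85 Cr
Total: 7,131.98 Cr + 518.56 Cr + 414.85 Cr = 8,065.39 Cr

8,065.39 Cr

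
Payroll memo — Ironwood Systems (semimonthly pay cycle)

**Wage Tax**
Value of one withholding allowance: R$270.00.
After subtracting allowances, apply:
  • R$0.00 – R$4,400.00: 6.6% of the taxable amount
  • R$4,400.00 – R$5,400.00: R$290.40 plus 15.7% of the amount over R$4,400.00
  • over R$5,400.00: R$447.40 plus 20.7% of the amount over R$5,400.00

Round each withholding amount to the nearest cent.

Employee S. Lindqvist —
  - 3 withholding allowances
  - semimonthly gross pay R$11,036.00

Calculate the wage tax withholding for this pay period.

R$1,446.38

Wage Tax: taxable = R$11,036.00 − 3×R$270.00 = R$10,226.00
  R$447.40 + 20.7% × (R$10,226.00 − R$5,400.00) = R$447.40 + 20.7% × R$4,826.00 = R$1,446.38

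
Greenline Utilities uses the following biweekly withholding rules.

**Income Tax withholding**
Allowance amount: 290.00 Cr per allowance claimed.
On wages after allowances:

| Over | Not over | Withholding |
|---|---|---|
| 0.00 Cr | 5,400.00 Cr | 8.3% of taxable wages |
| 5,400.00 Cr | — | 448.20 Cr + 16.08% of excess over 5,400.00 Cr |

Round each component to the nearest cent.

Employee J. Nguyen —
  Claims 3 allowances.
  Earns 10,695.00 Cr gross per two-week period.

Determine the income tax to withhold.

Income Tax: taxable = 10,695.00 Cr − 3×290.00 Cr = 9,825.00 Cr
  448.20 Cr + 16.08% × (9,825.00 Cr − 5,400.00 Cr) = 448.20 Cr + 16.08% × 4,425.00 Cr = 1,159.74 Cr

1,159.74 Cr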